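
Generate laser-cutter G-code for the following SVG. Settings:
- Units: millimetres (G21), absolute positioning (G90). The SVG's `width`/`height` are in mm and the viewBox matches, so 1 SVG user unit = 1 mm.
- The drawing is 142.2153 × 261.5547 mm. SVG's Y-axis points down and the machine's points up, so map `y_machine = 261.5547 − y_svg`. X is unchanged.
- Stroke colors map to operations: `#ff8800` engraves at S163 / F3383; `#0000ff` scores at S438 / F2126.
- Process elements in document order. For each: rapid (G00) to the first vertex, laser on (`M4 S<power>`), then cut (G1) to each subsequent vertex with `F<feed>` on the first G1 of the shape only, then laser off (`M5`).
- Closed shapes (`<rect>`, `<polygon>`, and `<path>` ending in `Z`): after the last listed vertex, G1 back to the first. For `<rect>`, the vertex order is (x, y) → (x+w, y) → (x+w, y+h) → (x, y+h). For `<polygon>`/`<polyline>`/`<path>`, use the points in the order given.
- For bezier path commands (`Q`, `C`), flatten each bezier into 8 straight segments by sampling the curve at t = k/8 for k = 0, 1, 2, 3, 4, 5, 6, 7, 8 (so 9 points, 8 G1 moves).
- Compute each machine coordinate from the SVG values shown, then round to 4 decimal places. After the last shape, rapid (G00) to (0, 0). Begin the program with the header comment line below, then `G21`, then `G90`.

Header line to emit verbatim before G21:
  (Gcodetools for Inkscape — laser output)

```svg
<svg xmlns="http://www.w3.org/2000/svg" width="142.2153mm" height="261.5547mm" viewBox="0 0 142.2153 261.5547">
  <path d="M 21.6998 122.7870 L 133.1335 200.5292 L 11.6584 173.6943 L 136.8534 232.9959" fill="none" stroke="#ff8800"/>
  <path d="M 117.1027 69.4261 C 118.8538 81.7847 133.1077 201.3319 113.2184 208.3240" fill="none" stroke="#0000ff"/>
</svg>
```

(Gcodetools for Inkscape — laser output)
G21
G90
G00 X21.6998 Y138.7677
M4 S163
G1 X133.1335 Y61.0255 F3383
G1 X11.6584 Y87.8604
G1 X136.8534 Y28.5588
M5
G00 X117.1027 Y192.1286
M4 S438
G1 X118.2543 Y182.8988 F2126
G1 X120.0315 Y166.1953
G1 X121.8875 Y144.5930
G1 X123.2757 Y120.6672
G1 X123.6495 Y96.9929
G1 X122.4624 Y76.1454
G1 X119.1675 Y60.6996
G1 X113.2184 Y53.2307
M5
G00 X0.0000 Y0.0000

viewBox `0 0 142.2153 261.5547` with mm width/height → 1 unit = 1 mm. Flip: y_m = 261.5547 − y_svg.

**Shape 1** — `<path>` open polyline, stroke `#ff8800` → engrave (S163, F3383). Machine vertices: (21.6998,138.7677) → (133.1335,61.0255) → (11.6584,87.8604) → (136.8534,28.5588). Open path.

**Shape 2** — `<path>` cubic bezier, stroke `#0000ff` → score (S438, F2126). Control points (SVG): P0=(117.1027,69.4261), P1=(118.8538,81.7847), P2=(133.1077,201.3319), P3=(113.2184,208.3240); sampled at t=k/8. Machine vertices: (117.1027,192.1286) → (118.2543,182.8988) → (120.0315,166.1953) → (121.8875,144.5930) → (123.2757,120.6672) → (123.6495,96.9929) → (122.4624,76.1454) → (119.1675,60.6996) → (113.2184,53.2307). Open path.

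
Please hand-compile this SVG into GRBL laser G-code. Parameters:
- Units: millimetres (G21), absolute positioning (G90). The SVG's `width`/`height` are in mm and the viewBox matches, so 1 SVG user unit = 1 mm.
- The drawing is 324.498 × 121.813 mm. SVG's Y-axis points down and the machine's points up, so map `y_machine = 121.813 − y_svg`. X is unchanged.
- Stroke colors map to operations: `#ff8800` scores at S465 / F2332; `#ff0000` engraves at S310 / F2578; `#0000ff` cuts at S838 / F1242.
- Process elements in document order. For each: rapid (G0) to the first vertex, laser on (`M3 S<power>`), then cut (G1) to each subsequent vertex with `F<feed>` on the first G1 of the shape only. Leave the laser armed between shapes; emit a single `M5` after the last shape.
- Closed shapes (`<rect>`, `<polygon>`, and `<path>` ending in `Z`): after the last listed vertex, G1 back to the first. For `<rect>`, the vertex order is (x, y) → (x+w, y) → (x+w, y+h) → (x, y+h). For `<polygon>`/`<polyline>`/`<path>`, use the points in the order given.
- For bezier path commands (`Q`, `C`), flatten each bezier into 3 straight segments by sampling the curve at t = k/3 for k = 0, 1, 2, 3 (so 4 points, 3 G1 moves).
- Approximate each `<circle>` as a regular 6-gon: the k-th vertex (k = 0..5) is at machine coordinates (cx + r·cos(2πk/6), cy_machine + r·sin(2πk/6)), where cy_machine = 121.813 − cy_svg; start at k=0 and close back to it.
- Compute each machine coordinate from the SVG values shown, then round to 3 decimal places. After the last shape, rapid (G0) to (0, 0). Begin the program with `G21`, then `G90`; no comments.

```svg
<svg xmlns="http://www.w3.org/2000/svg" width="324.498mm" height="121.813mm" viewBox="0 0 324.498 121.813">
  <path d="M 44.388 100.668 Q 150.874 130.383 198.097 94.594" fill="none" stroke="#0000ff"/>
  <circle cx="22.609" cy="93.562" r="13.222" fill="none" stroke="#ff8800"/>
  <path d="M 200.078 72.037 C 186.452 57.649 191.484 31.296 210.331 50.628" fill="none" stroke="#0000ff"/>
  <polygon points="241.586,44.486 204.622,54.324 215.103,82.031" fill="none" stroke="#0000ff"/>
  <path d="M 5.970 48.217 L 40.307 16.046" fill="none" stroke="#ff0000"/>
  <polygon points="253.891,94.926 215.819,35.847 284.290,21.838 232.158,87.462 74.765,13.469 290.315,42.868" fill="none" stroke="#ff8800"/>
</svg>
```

G21
G90
G0 X44.388 Y21.145
M3 S838
G1 X108.794 Y8.613 F1242
G1 X160.030 Y10.638
G1 X198.097 Y27.219
G0 X35.831 Y28.251
M3 S465
G1 X29.220 Y39.702 F2332
G1 X15.998 Y39.702
G1 X9.387 Y28.251
G1 X15.998 Y16.800
G1 X29.220 Y16.800
G1 X35.831 Y28.251
G0 X200.078 Y49.776
M3 S838
G1 X192.492 Y66.017 F1242
G1 X196.268 Y77.424
G1 X210.331 Y71.185
G0 X241.586 Y77.327
M3 S838
G1 X204.622 Y67.489 F1242
G1 X215.103 Y39.782
G1 X241.586 Y77.327
G0 X5.970 Y73.596
M3 S310
G1 X40.307 Y105.767 F2578
G0 X253.891 Y26.887
M3 S465
G1 X215.819 Y85.966 F2332
G1 X284.290 Y99.975
G1 X232.158 Y34.351
G1 X74.765 Y108.344
G1 X290.315 Y78.945
G1 X253.891 Y26.887
M5
G0 X0.000 Y0.000

viewBox `0 0 324.498 121.813` with mm width/height → 1 unit = 1 mm. Flip: y_m = 121.813 − y_svg.

**Shape 1** — `<path>` quadratic bezier, stroke `#0000ff` → cut (S838, F1242). Control points (SVG): P0=(44.388,100.668), P1=(150.874,130.383), P2=(198.097,94.594); sampled at t=k/3. Machine vertices: (44.388,21.145) → (108.794,8.613) → (160.030,10.638) → (198.097,27.219). Open path.

**Shape 2** — `<circle>` circle, stroke `#ff8800` → score (S465, F2332). Machine vertices: (35.831,28.251) → (29.220,39.702) → (15.998,39.702) → (9.387,28.251) → (15.998,16.800) → (29.220,16.800) → (35.831,28.251). Closed: final G1 returns to the first vertex.

**Shape 3** — `<path>` cubic bezier, stroke `#0000ff` → cut (S838, F1242). Control points (SVG): P0=(200.078,72.037), P1=(186.452,57.649), P2=(191.484,31.296), P3=(210.331,50.628); sampled at t=k/3. Machine vertices: (200.078,49.776) → (192.492,66.017) → (196.268,77.424) → (210.331,71.185). Open path.

**Shape 4** — `<polygon>` closed polygon, stroke `#0000ff` → cut (S838, F1242). Machine vertices: (241.586,77.327) → (204.622,67.489) → (215.103,39.782) → (241.586,77.327). Closed: final G1 returns to the first vertex.

**Shape 5** — `<path>` line segment, stroke `#ff0000` → engrave (S310, F2578). Machine vertices: (5.970,73.596) → (40.307,105.767). Open path.

**Shape 6** — `<polygon>` closed polygon, stroke `#ff8800` → score (S465, F2332). Machine vertices: (253.891,26.887) → (215.819,85.966) → (284.290,99.975) → (232.158,34.351) → (74.765,108.344) → (290.315,78.945) → (253.891,26.887). Closed: final G1 returns to the first vertex.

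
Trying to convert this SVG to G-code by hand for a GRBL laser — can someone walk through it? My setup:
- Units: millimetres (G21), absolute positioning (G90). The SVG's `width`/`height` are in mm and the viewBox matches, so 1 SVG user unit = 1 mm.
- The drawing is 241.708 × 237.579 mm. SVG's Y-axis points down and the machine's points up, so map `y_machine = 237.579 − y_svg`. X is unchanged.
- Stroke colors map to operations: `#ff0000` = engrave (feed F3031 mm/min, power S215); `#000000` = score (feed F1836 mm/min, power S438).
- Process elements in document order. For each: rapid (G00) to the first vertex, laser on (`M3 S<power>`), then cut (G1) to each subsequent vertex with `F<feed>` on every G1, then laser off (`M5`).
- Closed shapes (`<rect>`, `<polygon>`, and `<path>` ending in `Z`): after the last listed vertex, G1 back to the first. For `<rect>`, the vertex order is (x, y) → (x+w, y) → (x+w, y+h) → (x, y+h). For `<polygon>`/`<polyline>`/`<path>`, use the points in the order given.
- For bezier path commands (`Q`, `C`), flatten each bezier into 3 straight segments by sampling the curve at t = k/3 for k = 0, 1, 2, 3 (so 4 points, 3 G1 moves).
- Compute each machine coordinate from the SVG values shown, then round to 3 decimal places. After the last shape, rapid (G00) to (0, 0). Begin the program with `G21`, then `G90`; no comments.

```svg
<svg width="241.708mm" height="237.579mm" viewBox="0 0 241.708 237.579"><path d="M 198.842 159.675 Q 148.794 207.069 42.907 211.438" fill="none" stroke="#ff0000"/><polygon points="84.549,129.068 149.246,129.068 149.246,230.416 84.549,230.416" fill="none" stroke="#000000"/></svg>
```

Since the viewBox matches the mm dimensions, user units are millimetres directly. The only transform is the Y-flip y_m = 237.579 − y_svg.

Shape 1 is a quadratic bezier drawn with `<path>`. Its stroke #ff0000 means engrave at S215, F3031. After flipping Y the toolpath is (198.842,77.904) → (159.272,51.089) → (107.294,33.834) → (42.907,26.141).

Shape 2 is a rectangle drawn with `<polygon>`. Its stroke #000000 means score at S438, F1836. After flipping Y the toolpath is (84.549,108.511) → (149.246,108.511) → (149.246,7.163) → (84.549,7.163) → (84.549,108.511), returning to the start.

G21
G90
G00 X198.842 Y77.904
M3 S215
G1 X159.272 Y51.089 F3031
G1 X107.294 Y33.834 F3031
G1 X42.907 Y26.141 F3031
M5
G00 X84.549 Y108.511
M3 S438
G1 X149.246 Y108.511 F1836
G1 X149.246 Y7.163 F1836
G1 X84.549 Y7.163 F1836
G1 X84.549 Y108.511 F1836
M5
G00 X0.000 Y0.000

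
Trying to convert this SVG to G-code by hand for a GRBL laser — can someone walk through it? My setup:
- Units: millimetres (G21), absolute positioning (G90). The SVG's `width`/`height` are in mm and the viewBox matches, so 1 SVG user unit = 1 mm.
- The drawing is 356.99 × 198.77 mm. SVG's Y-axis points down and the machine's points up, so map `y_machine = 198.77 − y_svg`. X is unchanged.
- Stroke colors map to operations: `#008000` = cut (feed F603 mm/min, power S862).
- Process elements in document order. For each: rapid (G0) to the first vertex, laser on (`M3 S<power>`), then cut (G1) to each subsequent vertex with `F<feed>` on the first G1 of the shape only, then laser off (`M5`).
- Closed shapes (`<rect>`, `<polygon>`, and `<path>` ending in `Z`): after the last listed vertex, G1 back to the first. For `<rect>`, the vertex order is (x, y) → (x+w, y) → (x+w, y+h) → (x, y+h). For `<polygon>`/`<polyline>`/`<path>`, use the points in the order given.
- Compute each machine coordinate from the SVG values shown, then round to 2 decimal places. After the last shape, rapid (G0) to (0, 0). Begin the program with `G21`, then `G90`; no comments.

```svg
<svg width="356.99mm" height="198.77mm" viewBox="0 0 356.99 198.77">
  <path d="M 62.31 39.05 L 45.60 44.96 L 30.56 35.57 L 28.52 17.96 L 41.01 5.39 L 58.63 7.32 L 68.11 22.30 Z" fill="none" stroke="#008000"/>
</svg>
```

1 u = 1 mm; y_m = 198.77 − y.

[1] `<path>` regular polygon, #008000→cut S862 F603: (62.31,159.72) → (45.60,153.81) → (30.56,163.20) → (28.52,180.81) → (41.01,193.38) → (58.63,191.45) → (68.11,176.47) → (62.31,159.72) (closed)

G21
G90
G0 X62.31 Y159.72
M3 S862
G1 X45.60 Y153.81 F603
G1 X30.56 Y163.20
G1 X28.52 Y180.81
G1 X41.01 Y193.38
G1 X58.63 Y191.45
G1 X68.11 Y176.47
G1 X62.31 Y159.72
M5
G0 X0.00 Y0.00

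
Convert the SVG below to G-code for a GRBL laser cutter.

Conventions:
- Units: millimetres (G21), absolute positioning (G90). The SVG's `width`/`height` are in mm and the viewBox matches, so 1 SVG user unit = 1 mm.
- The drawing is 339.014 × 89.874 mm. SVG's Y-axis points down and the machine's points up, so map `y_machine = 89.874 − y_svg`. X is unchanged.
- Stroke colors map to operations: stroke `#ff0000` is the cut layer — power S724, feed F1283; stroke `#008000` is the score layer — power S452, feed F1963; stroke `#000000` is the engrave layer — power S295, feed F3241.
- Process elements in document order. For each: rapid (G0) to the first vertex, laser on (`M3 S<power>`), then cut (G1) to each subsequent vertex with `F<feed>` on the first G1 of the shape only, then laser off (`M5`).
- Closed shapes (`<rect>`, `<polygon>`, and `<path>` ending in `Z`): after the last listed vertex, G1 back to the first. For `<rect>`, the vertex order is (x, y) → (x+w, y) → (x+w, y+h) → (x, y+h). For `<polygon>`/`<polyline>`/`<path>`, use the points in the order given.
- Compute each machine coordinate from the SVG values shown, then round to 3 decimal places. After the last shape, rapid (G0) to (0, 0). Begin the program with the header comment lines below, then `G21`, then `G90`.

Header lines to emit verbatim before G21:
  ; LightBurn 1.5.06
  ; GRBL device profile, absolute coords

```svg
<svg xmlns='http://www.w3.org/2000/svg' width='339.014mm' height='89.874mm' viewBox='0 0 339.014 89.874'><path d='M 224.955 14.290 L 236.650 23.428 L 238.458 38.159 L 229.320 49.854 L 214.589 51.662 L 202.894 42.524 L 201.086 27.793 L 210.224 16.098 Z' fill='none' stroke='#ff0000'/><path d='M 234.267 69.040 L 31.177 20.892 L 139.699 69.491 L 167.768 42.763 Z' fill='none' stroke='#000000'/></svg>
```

1 u = 1 mm; y_m = 89.874 − y.

[1] `<path>` regular polygon, #ff0000→cut S724 F1283: (224.955,75.584) → (236.650,66.446) → (238.458,51.715) → (229.320,40.020) → (214.589,38.212) → (202.894,47.350) → (201.086,62.081) → (210.224,73.776) → (224.955,75.584) (closed)

[2] `<path>` closed polygon, #000000→engrave S295 F3241: (234.267,20.834) → (31.177,68.982) → (139.699,20.383) → (167.768,47.111) → (234.267,20.834) (closed)

; LightBurn 1.5.06
; GRBL device profile, absolute coords
G21
G90
G0 X224.955 Y75.584
M3 S724
G1 X236.650 Y66.446 F1283
G1 X238.458 Y51.715
G1 X229.320 Y40.020
G1 X214.589 Y38.212
G1 X202.894 Y47.350
G1 X201.086 Y62.081
G1 X210.224 Y73.776
G1 X224.955 Y75.584
M5
G0 X234.267 Y20.834
M3 S295
G1 X31.177 Y68.982 F3241
G1 X139.699 Y20.383
G1 X167.768 Y47.111
G1 X234.267 Y20.834
M5
G0 X0.000 Y0.000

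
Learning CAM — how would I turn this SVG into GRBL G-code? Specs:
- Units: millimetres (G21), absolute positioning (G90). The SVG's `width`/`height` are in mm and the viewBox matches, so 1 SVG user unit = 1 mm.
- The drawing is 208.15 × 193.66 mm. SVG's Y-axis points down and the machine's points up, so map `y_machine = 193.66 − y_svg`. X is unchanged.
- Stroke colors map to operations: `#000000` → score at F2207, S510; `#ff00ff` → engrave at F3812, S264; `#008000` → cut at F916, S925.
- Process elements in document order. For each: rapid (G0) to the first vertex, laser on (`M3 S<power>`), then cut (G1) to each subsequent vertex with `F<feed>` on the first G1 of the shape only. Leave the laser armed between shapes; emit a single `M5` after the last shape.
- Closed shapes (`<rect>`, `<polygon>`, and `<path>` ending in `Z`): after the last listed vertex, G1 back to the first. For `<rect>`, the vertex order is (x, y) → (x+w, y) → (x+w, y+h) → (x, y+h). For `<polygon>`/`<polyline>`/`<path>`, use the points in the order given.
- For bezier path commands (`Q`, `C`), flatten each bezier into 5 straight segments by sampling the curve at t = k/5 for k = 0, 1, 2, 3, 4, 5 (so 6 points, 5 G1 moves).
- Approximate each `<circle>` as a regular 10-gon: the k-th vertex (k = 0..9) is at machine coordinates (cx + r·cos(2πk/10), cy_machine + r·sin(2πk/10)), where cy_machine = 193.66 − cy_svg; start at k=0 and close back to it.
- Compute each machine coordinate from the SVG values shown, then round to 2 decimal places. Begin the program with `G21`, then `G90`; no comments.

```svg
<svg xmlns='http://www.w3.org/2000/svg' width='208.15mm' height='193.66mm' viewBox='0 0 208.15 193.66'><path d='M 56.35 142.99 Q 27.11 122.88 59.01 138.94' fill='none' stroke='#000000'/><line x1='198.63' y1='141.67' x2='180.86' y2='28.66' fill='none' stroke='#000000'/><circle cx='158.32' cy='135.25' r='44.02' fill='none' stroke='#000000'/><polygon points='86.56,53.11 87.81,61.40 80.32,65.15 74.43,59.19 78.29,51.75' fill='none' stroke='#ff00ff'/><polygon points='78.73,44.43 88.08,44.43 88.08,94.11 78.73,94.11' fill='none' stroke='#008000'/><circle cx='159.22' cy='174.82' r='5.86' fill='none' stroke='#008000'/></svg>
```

G21
G90
G0 X56.35 Y50.67
M3 S510
G1 X47.10 Y57.27 F2207
G1 X42.74 Y60.97
G1 X43.27 Y61.78
G1 X48.70 Y59.70
G1 X59.01 Y54.72
G0 X198.63 Y51.99
M3 S510
G1 X180.86 Y165.00 F2207
G0 X202.34 Y58.41
M3 S510
G1 X193.93 Y84.28 F2207
G1 X171.92 Y100.28
G1 X144.72 Y100.28
G1 X122.71 Y84.28
G1 X114.30 Y58.41
G1 X122.71 Y32.54
G1 X144.72 Y16.54
G1 X171.92 Y16.54
G1 X193.93 Y32.54
G1 X202.34 Y58.41
G0 X86.56 Y140.55
M3 S264
G1 X87.81 Y132.26 F3812
G1 X80.32 Y128.51
G1 X74.43 Y134.47
G1 X78.29 Y141.91
G1 X86.56 Y140.55
G0 X78.73 Y149.23
M3 S925
G1 X88.08 Y149.23 F916
G1 X88.08 Y99.55
G1 X78.73 Y99.55
G1 X78.73 Y149.23
G0 X165.08 Y18.84
M3 S925
G1 X163.96 Y22.28 F916
G1 X161.03 Y24.41
G1 X157.41 Y24.41
G1 X154.48 Y22.28
G1 X153.36 Y18.84
G1 X154.48 Y15.40
G1 X157.41 Y13.27
G1 X161.03 Y13.27
G1 X163.96 Y15.40
G1 X165.08 Y18.84
M5

1 u = 1 mm; y_m = 193.66 − y.

[1] `<path>` quadratic bezier, #000000→score S510 F2207: (56.35,50.67) → (47.10,57.27) → (42.74,60.97) → (43.27,61.78) → (48.70,59.70) → (59.01,54.72)

[2] `<line>` line segment, #000000→score S510 F2207: (198.63,51.99) → (180.86,165.00)

[3] `<circle>` circle, #000000→score S510 F2207: (202.34,58.41) → (193.93,84.28) → (171.92,100.28) → (144.72,100.28) → (122.71,84.28) → (114.30,58.41) → (122.71,32.54) → (144.72,16.54) → (171.92,16.54) → (193.93,32.54) → (202.34,58.41) (closed)

[4] `<polygon>` regular polygon, #ff00ff→engrave S264 F3812: (86.56,140.55) → (87.81,132.26) → (80.32,128.51) → (74.43,134.47) → (78.29,141.91) → (86.56,140.55) (closed)

[5] `<polygon>` rectangle, #008000→cut S925 F916: (78.73,149.23) → (88.08,149.23) → (88.08,99.55) → (78.73,99.55) → (78.73,149.23) (closed)

[6] `<circle>` circle, #008000→cut S925 F916: (165.08,18.84) → (163.96,22.28) → (161.03,24.41) → (157.41,24.41) → (154.48,22.28) → (153.36,18.84) → (154.48,15.40) → (157.41,13.27) → (161.03,13.27) → (163.96,15.40) → (165.08,18.84) (closed)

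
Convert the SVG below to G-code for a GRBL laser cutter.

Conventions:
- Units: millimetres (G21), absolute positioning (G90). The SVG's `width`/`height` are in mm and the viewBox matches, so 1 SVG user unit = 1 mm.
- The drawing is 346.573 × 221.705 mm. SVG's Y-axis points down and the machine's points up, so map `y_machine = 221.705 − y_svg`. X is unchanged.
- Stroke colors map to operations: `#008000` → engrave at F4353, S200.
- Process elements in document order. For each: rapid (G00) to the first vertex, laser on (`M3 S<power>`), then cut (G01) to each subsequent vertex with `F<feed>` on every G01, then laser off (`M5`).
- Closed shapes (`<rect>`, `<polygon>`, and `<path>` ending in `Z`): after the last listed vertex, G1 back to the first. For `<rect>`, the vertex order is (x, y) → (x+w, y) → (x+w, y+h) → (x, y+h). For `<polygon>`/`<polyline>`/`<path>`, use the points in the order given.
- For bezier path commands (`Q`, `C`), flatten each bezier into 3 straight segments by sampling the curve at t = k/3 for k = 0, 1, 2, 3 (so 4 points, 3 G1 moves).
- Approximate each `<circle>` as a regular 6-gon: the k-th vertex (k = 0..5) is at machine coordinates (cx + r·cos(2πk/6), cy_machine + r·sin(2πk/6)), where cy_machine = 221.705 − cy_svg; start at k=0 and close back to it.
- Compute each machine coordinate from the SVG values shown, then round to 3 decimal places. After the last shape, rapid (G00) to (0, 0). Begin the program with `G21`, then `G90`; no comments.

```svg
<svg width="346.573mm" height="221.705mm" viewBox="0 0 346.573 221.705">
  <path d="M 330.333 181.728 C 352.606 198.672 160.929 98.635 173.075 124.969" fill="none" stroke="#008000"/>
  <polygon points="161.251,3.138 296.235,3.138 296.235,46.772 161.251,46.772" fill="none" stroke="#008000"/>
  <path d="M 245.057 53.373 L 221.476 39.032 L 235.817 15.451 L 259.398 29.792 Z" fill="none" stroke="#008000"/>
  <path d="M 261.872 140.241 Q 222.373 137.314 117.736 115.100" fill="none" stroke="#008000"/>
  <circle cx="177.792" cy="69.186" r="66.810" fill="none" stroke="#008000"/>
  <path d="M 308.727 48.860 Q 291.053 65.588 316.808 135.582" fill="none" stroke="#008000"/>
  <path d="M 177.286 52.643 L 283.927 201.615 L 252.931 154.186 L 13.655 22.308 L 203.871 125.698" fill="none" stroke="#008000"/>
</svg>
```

G21
G90
G00 X330.333 Y39.977
M3 S200
G01 X296.762 Y53.014 F4353
G01 X213.397 Y89.959 F4353
G01 X173.075 Y96.736 F4353
M5
G00 X161.251 Y218.567
M3 S200
G01 X296.235 Y218.567 F4353
G01 X296.235 Y174.933 F4353
G01 X161.251 Y174.933 F4353
G01 X161.251 Y218.567 F4353
M5
G00 X245.057 Y168.332
M3 S200
G01 X221.476 Y182.673 F4353
G01 X235.817 Y206.254 F4353
G01 X259.398 Y191.913 F4353
G01 X245.057 Y168.332 F4353
M5
G00 X261.872 Y81.464
M3 S200
G01 X228.302 Y85.558 F4353
G01 X180.256 Y93.939 F4353
G01 X117.736 Y106.605 F4353
M5
G00 X244.602 Y152.519
M3 S200
G01 X211.197 Y210.378 F4353
G01 X144.387 Y210.378 F4353
G01 X110.982 Y152.519 F4353
G01 X144.387 Y94.660 F4353
G01 X211.197 Y94.660 F4353
G01 X244.602 Y152.519 F4353
M5
G00 X308.727 Y172.845
M3 S200
G01 X301.770 Y155.775 F4353
G01 X304.463 Y126.867 F4353
G01 X316.808 Y86.123 F4353
M5
G00 X177.286 Y169.062
M3 S200
G01 X283.927 Y20.090 F4353
G01 X252.931 Y67.519 F4353
G01 X13.655 Y199.397 F4353
G01 X203.871 Y96.007 F4353
M5
G00 X0.000 Y0.000

Since the viewBox matches the mm dimensions, user units are millimetres directly. The only transform is the Y-flip y_m = 221.705 − y_svg.

Shape 1 is a cubic bezier drawn with `<path>`. Its stroke #008000 means engrave at S200, F4353. After flipping Y the toolpath is (330.333,39.977) → (296.762,53.014) → (213.397,89.959) → (173.075,96.736).

Shape 2 is a rectangle drawn with `<polygon>`. Its stroke #008000 means engrave at S200, F4353. After flipping Y the toolpath is (161.251,218.567) → (296.235,218.567) → (296.235,174.933) → (161.251,174.933) → (161.251,218.567), returning to the start.

Shape 3 is a regular polygon drawn with `<path>`. Its stroke #008000 means engrave at S200, F4353. After flipping Y the toolpath is (245.057,168.332) → (221.476,182.673) → (235.817,206.254) → (259.398,191.913) → (245.057,168.332), returning to the start.

Shape 4 is a quadratic bezier drawn with `<path>`. Its stroke #008000 means engrave at S200, F4353. After flipping Y the toolpath is (261.872,81.464) → (228.302,85.558) → (180.256,93.939) → (117.736,106.605).

Shape 5 is a circle drawn with `<circle>`. Its stroke #008000 means engrave at S200, F4353. After flipping Y the toolpath is (244.602,152.519) → (211.197,210.378) → (144.387,210.378) → (110.982,152.519) → (144.387,94.660) → (211.197,94.660) → (244.602,152.519), returning to the start.

Shape 6 is a quadratic bezier drawn with `<path>`. Its stroke #008000 means engrave at S200, F4353. After flipping Y the toolpath is (308.727,172.845) → (301.770,155.775) → (304.463,126.867) → (316.808,86.123).

Shape 7 is a open polyline drawn with `<path>`. Its stroke #008000 means engrave at S200, F4353. After flipping Y the toolpath is (177.286,169.062) → (283.927,20.090) → (252.931,67.519) → (13.655,199.397) → (203.871,96.007).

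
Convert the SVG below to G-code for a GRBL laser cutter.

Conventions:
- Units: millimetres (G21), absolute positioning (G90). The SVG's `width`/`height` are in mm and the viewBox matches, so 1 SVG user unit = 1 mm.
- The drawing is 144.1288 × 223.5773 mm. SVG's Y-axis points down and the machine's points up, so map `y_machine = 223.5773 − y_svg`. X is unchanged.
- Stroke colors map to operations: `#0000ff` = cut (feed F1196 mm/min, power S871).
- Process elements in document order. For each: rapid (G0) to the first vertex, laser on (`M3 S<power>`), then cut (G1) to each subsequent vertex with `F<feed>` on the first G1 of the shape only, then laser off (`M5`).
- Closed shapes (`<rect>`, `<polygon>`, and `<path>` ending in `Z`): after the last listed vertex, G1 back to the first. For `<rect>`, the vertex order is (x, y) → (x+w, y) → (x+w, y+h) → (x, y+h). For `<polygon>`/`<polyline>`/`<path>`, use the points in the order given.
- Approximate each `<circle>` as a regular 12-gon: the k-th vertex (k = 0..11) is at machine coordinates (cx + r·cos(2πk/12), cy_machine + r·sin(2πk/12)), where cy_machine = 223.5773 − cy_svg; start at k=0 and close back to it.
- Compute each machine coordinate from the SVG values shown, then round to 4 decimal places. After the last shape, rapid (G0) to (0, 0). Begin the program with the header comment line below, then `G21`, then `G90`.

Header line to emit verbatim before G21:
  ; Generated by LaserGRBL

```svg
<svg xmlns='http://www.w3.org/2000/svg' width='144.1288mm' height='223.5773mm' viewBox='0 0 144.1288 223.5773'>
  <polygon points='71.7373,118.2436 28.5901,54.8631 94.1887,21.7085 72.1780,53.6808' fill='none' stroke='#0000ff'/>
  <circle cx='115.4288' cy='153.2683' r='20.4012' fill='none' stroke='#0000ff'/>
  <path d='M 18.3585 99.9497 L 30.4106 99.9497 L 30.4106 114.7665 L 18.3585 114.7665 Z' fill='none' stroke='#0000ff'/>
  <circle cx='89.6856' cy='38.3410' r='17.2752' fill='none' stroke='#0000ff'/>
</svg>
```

Since the viewBox matches the mm dimensions, user units are millimetres directly. The only transform is the Y-flip y_m = 223.5773 − y_svg.

Shape 1 is a closed polygon drawn with `<polygon>`. Its stroke #0000ff means cut at S871, F1196. After flipping Y the toolpath is (71.7373,105.3337) → (28.5901,168.7142) → (94.1887,201.8688) → (72.1780,169.8965) → (71.7373,105.3337), returning to the start.

Shape 2 is a circle drawn with `<circle>`. Its stroke #0000ff means cut at S871, F1196. After flipping Y the toolpath is (135.8300,70.3090) → (133.0968,80.5096) → (125.6294,87.9770) → (115.4288,90.7102) → (105.2282,87.9770) → (97.7608,80.5096) → (95.0276,70.3090) → (97.7608,60.1084) → (105.2282,52.6410) → (115.4288,49.9078) → (125.6294,52.6410) → (133.0968,60.1084) → (135.8300,70.3090), returning to the start.

Shape 3 is a rectangle drawn with `<path>`. Its stroke #0000ff means cut at S871, F1196. After flipping Y the toolpath is (18.3585,123.6276) → (30.4106,123.6276) → (30.4106,108.8108) → (18.3585,108.8108) → (18.3585,123.6276), returning to the start.

Shape 4 is a circle drawn with `<circle>`. Its stroke #0000ff means cut at S871, F1196. After flipping Y the toolpath is (106.9608,185.2363) → (104.6464,193.8739) → (98.3232,200.1971) → (89.6856,202.5115) → (81.0480,200.1971) → (74.7248,193.8739) → (72.4104,185.2363) → (74.7248,176.5987) → (81.0480,170.2755) → (89.6856,167.9611) → (98.3232,170.2755) → (104.6464,176.5987) → (106.9608,185.2363), returning to the start.

; Generated by LaserGRBL
G21
G90
G0 X71.7373 Y105.3337
M3 S871
G1 X28.5901 Y168.7142 F1196
G1 X94.1887 Y201.8688
G1 X72.1780 Y169.8965
G1 X71.7373 Y105.3337
M5
G0 X135.8300 Y70.3090
M3 S871
G1 X133.0968 Y80.5096 F1196
G1 X125.6294 Y87.9770
G1 X115.4288 Y90.7102
G1 X105.2282 Y87.9770
G1 X97.7608 Y80.5096
G1 X95.0276 Y70.3090
G1 X97.7608 Y60.1084
G1 X105.2282 Y52.6410
G1 X115.4288 Y49.9078
G1 X125.6294 Y52.6410
G1 X133.0968 Y60.1084
G1 X135.8300 Y70.3090
M5
G0 X18.3585 Y123.6276
M3 S871
G1 X30.4106 Y123.6276 F1196
G1 X30.4106 Y108.8108
G1 X18.3585 Y108.8108
G1 X18.3585 Y123.6276
M5
G0 X106.9608 Y185.2363
M3 S871
G1 X104.6464 Y193.8739 F1196
G1 X98.3232 Y200.1971
G1 X89.6856 Y202.5115
G1 X81.0480 Y200.1971
G1 X74.7248 Y193.8739
G1 X72.4104 Y185.2363
G1 X74.7248 Y176.5987
G1 X81.0480 Y170.2755
G1 X89.6856 Y167.9611
G1 X98.3232 Y170.2755
G1 X104.6464 Y176.5987
G1 X106.9608 Y185.2363
M5
G0 X0.0000 Y0.0000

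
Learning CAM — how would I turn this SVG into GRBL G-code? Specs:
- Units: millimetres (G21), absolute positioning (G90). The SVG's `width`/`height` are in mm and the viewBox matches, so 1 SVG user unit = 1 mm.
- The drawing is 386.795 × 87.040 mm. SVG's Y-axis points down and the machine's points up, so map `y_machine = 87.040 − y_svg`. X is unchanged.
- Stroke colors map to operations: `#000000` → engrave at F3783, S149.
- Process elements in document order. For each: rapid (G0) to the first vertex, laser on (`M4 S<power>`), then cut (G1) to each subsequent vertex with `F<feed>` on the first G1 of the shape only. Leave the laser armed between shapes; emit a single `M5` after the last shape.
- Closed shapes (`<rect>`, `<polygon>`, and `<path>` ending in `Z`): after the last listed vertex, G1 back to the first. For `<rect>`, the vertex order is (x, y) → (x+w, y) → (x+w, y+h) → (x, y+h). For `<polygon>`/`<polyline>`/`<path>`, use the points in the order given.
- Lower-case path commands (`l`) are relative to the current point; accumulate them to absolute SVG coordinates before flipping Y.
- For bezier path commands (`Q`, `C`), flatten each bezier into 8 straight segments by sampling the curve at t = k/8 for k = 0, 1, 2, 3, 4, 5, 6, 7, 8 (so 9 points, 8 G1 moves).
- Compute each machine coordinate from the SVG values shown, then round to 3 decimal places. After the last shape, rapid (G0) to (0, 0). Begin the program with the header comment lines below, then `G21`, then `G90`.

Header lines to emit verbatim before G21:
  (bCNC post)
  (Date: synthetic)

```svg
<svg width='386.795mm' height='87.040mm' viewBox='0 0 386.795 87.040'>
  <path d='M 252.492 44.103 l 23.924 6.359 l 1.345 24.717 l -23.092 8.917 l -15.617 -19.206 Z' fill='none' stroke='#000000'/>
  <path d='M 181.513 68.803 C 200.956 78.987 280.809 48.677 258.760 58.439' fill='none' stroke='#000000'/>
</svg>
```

1 u = 1 mm; y_m = 87.040 − y.

[1] `<path>` regular polygon, #000000→engrave S149 F3783: (252.492,42.937) → (276.416,36.578) → (277.761,11.861) → (254.669,2.944) → (239.052,22.150) → (252.492,42.937) (closed)

[2] `<path>` cubic bezier, #000000→engrave S149 F3783: (181.513,18.237) → (191.319,16.159) → (204.886,16.933) → (220.312,19.615) → (235.696,23.261) → (249.135,26.926) → (258.726,29.668) → (262.569,30.541) → (258.760,28.601)

(bCNC post)
(Date: synthetic)
G21
G90
G0 X252.492 Y42.937
M4 S149
G1 X276.416 Y36.578 F3783
G1 X277.761 Y11.861
G1 X254.669 Y2.944
G1 X239.052 Y22.150
G1 X252.492 Y42.937
G0 X181.513 Y18.237
M4 S149
G1 X191.319 Y16.159 F3783
G1 X204.886 Y16.933
G1 X220.312 Y19.615
G1 X235.696 Y23.261
G1 X249.135 Y26.926
G1 X258.726 Y29.668
G1 X262.569 Y30.541
G1 X258.760 Y28.601
M5
G0 X0.000 Y0.000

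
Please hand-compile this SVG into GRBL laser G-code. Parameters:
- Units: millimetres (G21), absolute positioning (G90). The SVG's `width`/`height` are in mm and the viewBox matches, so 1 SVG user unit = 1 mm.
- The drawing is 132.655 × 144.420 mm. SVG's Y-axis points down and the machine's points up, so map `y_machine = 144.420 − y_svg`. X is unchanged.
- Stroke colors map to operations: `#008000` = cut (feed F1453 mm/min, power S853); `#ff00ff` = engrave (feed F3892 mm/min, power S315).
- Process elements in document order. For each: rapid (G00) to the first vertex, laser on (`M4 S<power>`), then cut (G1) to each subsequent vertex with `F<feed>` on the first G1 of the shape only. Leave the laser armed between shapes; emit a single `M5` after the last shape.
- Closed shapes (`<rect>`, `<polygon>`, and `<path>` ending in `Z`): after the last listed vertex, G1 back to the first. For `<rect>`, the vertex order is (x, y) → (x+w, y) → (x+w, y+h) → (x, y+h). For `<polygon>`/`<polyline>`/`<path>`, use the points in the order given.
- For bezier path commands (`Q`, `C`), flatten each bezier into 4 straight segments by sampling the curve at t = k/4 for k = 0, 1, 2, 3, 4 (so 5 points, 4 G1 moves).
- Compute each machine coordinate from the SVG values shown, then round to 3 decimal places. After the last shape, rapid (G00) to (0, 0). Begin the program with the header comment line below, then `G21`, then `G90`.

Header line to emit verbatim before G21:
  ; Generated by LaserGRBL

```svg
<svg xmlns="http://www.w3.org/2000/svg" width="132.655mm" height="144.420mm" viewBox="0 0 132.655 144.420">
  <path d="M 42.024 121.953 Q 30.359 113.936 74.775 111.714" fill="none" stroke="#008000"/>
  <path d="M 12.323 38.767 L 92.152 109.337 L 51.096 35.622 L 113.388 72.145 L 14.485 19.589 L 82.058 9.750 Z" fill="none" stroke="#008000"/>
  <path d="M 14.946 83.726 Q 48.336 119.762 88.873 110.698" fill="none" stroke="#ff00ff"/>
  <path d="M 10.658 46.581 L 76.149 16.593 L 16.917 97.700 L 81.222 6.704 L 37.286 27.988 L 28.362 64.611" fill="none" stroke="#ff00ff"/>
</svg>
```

1 u = 1 mm; y_m = 144.420 − y.

[1] `<path>` quadratic bezier, #008000→cut S853 F1453: (42.024,22.467) → (39.697,26.113) → (44.379,29.035) → (56.072,31.233) → (74.775,32.706)

[2] `<path>` closed polygon, #008000→cut S853 F1453: (12.323,105.653) → (92.152,35.083) → (51.096,108.798) → (113.388,72.275) → (14.485,124.831) → (82.058,134.670) → (12.323,105.653) (closed)

[3] `<path>` quadratic bezier, #ff00ff→engrave S315 F3892: (14.946,60.694) → (32.088,45.495) → (50.123,35.933) → (69.051,32.009) → (88.873,33.722)

[4] `<path>` open polyline, #ff00ff→engrave S315 F3892: (10.658,97.839) → (76.149,127.827) → (16.917,46.720) → (81.222,137.716) → (37.286,116.432) → (28.362,79.809)

; Generated by LaserGRBL
G21
G90
G00 X42.024 Y22.467
M4 S853
G1 X39.697 Y26.113 F1453
G1 X44.379 Y29.035
G1 X56.072 Y31.233
G1 X74.775 Y32.706
G00 X12.323 Y105.653
M4 S853
G1 X92.152 Y35.083 F1453
G1 X51.096 Y108.798
G1 X113.388 Y72.275
G1 X14.485 Y124.831
G1 X82.058 Y134.670
G1 X12.323 Y105.653
G00 X14.946 Y60.694
M4 S315
G1 X32.088 Y45.495 F3892
G1 X50.123 Y35.933
G1 X69.051 Y32.009
G1 X88.873 Y33.722
G00 X10.658 Y97.839
M4 S315
G1 X76.149 Y127.827 F3892
G1 X16.917 Y46.720
G1 X81.222 Y137.716
G1 X37.286 Y116.432
G1 X28.362 Y79.809
M5
G00 X0.000 Y0.000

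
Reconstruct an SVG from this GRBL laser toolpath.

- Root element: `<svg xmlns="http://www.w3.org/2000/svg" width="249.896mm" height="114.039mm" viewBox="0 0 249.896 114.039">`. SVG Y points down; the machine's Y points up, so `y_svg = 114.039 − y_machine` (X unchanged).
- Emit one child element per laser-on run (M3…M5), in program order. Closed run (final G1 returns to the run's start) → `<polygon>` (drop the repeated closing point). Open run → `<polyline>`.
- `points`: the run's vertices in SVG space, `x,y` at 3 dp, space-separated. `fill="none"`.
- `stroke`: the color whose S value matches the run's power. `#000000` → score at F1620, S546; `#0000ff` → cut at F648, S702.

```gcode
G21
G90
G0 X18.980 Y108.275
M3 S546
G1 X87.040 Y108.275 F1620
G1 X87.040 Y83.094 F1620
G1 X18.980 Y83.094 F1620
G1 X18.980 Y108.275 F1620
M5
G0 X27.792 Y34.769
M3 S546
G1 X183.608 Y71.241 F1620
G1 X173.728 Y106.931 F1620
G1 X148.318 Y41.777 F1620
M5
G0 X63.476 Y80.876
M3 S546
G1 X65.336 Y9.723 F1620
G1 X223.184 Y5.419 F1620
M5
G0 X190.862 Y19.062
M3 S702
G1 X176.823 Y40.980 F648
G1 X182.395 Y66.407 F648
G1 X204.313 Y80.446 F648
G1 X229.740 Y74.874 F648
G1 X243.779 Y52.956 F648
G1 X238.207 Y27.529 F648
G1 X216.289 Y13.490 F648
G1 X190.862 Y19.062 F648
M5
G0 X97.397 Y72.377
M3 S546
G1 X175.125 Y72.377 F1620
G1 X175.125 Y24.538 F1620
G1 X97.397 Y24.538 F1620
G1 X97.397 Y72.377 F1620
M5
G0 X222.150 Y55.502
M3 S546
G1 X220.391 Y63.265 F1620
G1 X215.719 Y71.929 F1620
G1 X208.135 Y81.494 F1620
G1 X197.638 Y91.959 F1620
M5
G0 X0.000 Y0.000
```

<svg xmlns="http://www.w3.org/2000/svg" width="249.896mm" height="114.039mm" viewBox="0 0 249.896 114.039">
  <polygon points="18.980,5.764 87.040,5.764 87.040,30.945 18.980,30.945" fill="none" stroke="#000000"/>
  <polyline points="27.792,79.270 183.608,42.798 173.728,7.108 148.318,72.262" fill="none" stroke="#000000"/>
  <polyline points="63.476,33.163 65.336,104.316 223.184,108.620" fill="none" stroke="#000000"/>
  <polygon points="190.862,94.977 176.823,73.059 182.395,47.632 204.313,33.593 229.740,39.165 243.779,61.083 238.207,86.510 216.289,100.549" fill="none" stroke="#0000ff"/>
  <polygon points="97.397,41.662 175.125,41.662 175.125,89.501 97.397,89.501" fill="none" stroke="#000000"/>
  <polyline points="222.150,58.537 220.391,50.774 215.719,42.110 208.135,32.545 197.638,22.080" fill="none" stroke="#000000"/>
</svg>

Machine Y-up, SVG Y-down with viewBox height 114.039, so y_svg = 114.039 − y_machine; X carries over.

Run 1: power S546 maps to stroke `#000000` (score). The run returns to its start, so emit a `<polygon>` with points (Y-flipped): 18.980,5.764 87.040,5.764 87.040,30.945 18.980,30.945.

Run 2: S546 ⇒ score layer `#000000`. The run is open, so emit a `<polyline>` with points (Y-flipped): 27.792,79.270 183.608,42.798 173.728,7.108 148.318,72.262.

Run 3: power S546 maps to stroke `#000000` (score). The run is open, so emit a `<polyline>` with points (Y-flipped): 63.476,33.163 65.336,104.316 223.184,108.620.

Run 4: S702 ⇒ cut layer `#0000ff`. The run returns to its start, so emit a `<polygon>` with points (Y-flipped): 190.862,94.977 176.823,73.059 182.395,47.632 204.313,33.593 229.740,39.165 243.779,61.083 238.207,86.510 216.289,100.549.

Run 5: the run's S546 means `#000000` (score). The run returns to its start, so emit a `<polygon>` with points (Y-flipped): 97.397,41.662 175.125,41.662 175.125,89.501 97.397,89.501.

Run 6: the run's S546 means `#000000` (score). The run is open, so emit a `<polyline>` with points (Y-flipped): 222.150,58.537 220.391,50.774 215.719,42.110 208.135,32.545 197.638,22.080.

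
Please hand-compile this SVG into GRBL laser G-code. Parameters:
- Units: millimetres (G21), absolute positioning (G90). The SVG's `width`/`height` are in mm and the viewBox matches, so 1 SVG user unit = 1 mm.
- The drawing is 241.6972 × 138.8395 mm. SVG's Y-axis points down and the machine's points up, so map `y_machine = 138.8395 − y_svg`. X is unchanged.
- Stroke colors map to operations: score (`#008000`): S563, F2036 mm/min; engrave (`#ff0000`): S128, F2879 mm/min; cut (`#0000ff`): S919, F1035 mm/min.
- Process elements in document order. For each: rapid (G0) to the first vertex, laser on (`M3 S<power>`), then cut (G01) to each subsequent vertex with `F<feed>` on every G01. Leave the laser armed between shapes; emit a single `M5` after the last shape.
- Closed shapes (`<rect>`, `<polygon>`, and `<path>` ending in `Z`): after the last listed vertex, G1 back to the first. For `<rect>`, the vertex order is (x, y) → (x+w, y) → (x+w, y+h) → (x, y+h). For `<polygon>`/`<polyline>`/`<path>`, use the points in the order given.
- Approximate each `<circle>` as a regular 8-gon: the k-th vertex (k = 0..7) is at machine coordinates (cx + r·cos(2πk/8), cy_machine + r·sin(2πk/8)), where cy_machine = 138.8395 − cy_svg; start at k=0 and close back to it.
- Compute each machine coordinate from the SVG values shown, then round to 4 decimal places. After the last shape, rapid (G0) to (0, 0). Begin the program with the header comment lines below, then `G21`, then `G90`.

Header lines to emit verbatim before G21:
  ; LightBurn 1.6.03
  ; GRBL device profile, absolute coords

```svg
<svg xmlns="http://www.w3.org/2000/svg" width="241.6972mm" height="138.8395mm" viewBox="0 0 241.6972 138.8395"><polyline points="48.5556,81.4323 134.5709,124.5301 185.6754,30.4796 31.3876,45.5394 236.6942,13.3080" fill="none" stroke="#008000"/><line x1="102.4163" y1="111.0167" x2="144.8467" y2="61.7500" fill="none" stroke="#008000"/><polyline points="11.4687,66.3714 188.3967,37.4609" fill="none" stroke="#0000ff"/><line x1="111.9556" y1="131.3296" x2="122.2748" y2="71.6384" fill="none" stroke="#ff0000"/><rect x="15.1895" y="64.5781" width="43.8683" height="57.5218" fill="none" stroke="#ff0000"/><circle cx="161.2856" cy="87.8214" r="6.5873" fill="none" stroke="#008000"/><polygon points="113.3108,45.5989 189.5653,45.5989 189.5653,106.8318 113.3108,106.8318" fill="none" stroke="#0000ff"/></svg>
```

Since the viewBox matches the mm dimensions, user units are millimetres directly. The only transform is the Y-flip y_m = 138.8395 − y_svg.

Shape 1 is a open polyline drawn with `<polyline>`. Its stroke #008000 means score at S563, F2036. After flipping Y the toolpath is (48.5556,57.4072) → (134.5709,14.3094) → (185.6754,108.3599) → (31.3876,93.3001) → (236.6942,125.5315).

Shape 2 is a line segment drawn with `<line>`. Its stroke #008000 means score at S563, F2036. After flipping Y the toolpath is (102.4163,27.8228) → (144.8467,77.0895).

Shape 3 is a line segment drawn with `<polyline>`. Its stroke #0000ff means cut at S919, F1035. After flipping Y the toolpath is (11.4687,72.4681) → (188.3967,101.3786).

Shape 4 is a line segment drawn with `<line>`. Its stroke #ff0000 means engrave at S128, F2879. After flipping Y the toolpath is (111.9556,7.5099) → (122.2748,67.2011).

Shape 5 is a rectangle drawn with `<rect>`. Its stroke #ff0000 means engrave at S128, F2879. After flipping Y the toolpath is (15.1895,74.2614) → (59.0578,74.2614) → (59.0578,16.7396) → (15.1895,16.7396) → (15.1895,74.2614), returning to the start.

Shape 6 is a circle drawn with `<circle>`. Its stroke #008000 means score at S563, F2036. After flipping Y the toolpath is (167.8729,51.0181) → (165.9435,55.6760) → (161.2856,57.6054) → (156.6277,55.6760) → (154.6983,51.0181) → (156.6277,46.3602) → (161.2856,44.4308) → (165.9435,46.3602) → (167.8729,51.0181), returning to the start.

Shape 7 is a rectangle drawn with `<polygon>`. Its stroke #0000ff means cut at S919, F1035. After flipping Y the toolpath is (113.3108,93.2406) → (189.5653,93.2406) → (189.5653,32.0077) → (113.3108,32.0077) → (113.3108,93.2406), returning to the start.

; LightBurn 1.6.03
; GRBL device profile, absolute coords
G21
G90
G0 X48.5556 Y57.4072
M3 S563
G01 X134.5709 Y14.3094 F2036
G01 X185.6754 Y108.3599 F2036
G01 X31.3876 Y93.3001 F2036
G01 X236.6942 Y125.5315 F2036
G0 X102.4163 Y27.8228
M3 S563
G01 X144.8467 Y77.0895 F2036
G0 X11.4687 Y72.4681
M3 S919
G01 X188.3967 Y101.3786 F1035
G0 X111.9556 Y7.5099
M3 S128
G01 X122.2748 Y67.2011 F2879
G0 X15.1895 Y74.2614
M3 S128
G01 X59.0578 Y74.2614 F2879
G01 X59.0578 Y16.7396 F2879
G01 X15.1895 Y16.7396 F2879
G01 X15.1895 Y74.2614 F2879
G0 X167.8729 Y51.0181
M3 S563
G01 X165.9435 Y55.6760 F2036
G01 X161.2856 Y57.6054 F2036
G01 X156.6277 Y55.6760 F2036
G01 X154.6983 Y51.0181 F2036
G01 X156.6277 Y46.3602 F2036
G01 X161.2856 Y44.4308 F2036
G01 X165.9435 Y46.3602 F2036
G01 X167.8729 Y51.0181 F2036
G0 X113.3108 Y93.2406
M3 S919
G01 X189.5653 Y93.2406 F1035
G01 X189.5653 Y32.0077 F1035
G01 X113.3108 Y32.0077 F1035
G01 X113.3108 Y93.2406 F1035
M5
G0 X0.0000 Y0.0000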